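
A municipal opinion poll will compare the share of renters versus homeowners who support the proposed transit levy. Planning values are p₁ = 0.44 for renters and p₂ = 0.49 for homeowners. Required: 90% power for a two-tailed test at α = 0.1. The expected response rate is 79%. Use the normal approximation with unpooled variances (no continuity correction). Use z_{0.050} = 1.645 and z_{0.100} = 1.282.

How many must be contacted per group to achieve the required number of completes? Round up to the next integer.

n = (z_{α/2} + z_β)² · [p₁(1−p₁) + p₂(1−p₂)] / (p₁ − p₂)²
  = (1.645 + 1.282)² · (0.44·0.56 + 0.49·0.51) / (-0.05)²
  = (2.927)² · (0.2464 + 0.2499) / 0.0025
  = 8.5673 · 0.4963 / 0.0025
  = 1700.79
Adjust for 79% response: 1700.79 / 0.79 = 2152.89.
Round up → n = 2153 per group.

n = 2153 per group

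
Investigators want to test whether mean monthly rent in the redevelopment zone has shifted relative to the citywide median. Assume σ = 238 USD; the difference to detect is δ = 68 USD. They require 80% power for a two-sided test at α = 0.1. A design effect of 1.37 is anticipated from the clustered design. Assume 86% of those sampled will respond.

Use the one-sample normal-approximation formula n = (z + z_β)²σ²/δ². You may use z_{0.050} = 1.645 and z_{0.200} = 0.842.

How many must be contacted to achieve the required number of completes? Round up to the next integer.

n = 121

n = (z_{α/2} + z_β)² · σ² / δ²
  = (1.645 + 0.842)² · 238² / 68²
  = 6.1852 · 56644 / 4624
  = 75.77
Design effect: 1.37 × 75.77 = 103.80.
Adjust for 86% response: 103.80 / 0.86 = 120.70.
Round up → n = 121.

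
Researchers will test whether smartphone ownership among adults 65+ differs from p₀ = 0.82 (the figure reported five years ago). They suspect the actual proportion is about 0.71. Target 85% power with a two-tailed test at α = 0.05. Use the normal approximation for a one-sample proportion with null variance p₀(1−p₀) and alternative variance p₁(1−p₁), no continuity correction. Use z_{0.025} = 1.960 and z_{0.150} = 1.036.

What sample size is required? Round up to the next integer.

n = 124

n = [z_{α/2}·√(p₀q₀) + z_β·√(p₁q₁)]² / (p₁ − p₀)²
  = [1.960·√(0.82·0.18) + 1.036·√(0.71·0.29)]² / (-0.11)²
  = [1.960·0.3842 + 1.036·0.4538]² / 0.0121
  = [1.2231]² / 0.0121
  = 123.64
Round up → n = 124.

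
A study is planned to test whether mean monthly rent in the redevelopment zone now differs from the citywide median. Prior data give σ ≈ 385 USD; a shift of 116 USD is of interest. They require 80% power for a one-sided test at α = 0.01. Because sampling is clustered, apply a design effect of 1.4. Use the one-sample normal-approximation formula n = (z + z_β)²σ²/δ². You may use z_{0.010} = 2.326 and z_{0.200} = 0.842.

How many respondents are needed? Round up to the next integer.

n = 155

n = (z_α + z_β)² · σ² / δ²
  = (2.326 + 0.842)² · 385² / 116²
  = 10.0362 · 148225 / 13456
  = 110.55
Design effect: 1.4 × 110.55 = 154.78.
Round up → n = 155.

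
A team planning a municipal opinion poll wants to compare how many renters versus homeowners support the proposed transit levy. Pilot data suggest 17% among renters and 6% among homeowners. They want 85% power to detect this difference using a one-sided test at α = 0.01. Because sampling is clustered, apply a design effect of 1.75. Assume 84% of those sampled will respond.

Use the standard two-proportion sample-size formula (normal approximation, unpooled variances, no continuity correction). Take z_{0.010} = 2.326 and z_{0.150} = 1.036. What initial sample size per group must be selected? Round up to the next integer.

n = (z_α + z_β)² · [p₁(1−p₁) + p₂(1−p₂)] / (p₁ − p₂)²
  = (2.326 + 1.036)² · (0.17·0.83 + 0.06·0.94) / (0.11)²
  = (3.362)² · (0.1411 + 0.0564) / 0.0121
  = 11.3030 · 0.1975 / 0.0121
  = 184.49
Design effect: 1.75 × 184.49 = 322.86.
Adjust for 84% response: 322.86 / 0.84 = 384.36.
Round up → n = 385 per group.

n = 385 per group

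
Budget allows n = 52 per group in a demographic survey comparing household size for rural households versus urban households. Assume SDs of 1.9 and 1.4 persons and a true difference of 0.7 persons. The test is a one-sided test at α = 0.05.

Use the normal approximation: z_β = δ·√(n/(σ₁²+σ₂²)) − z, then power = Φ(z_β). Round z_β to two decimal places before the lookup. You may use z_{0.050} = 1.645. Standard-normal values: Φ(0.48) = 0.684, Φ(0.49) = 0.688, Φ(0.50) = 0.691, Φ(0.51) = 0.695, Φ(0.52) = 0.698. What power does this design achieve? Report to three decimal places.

Power ≈ 0.688

z_β = δ·√(n/(σ₁²+σ₂²)) − z_α
    = 0.7 · √(52/5.57) − 1.645
    = 0.7 · 3.05544 − 1.645
    = 2.1388 − 1.645 = 0.4938 → 0.49
Power = Φ(0.49) = 0.688.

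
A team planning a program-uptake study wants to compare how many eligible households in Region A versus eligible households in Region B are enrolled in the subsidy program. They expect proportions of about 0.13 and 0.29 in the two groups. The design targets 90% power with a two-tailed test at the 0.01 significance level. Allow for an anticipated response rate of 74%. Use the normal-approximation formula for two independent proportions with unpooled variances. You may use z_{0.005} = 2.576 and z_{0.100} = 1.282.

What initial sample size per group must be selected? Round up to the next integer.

n = (z_{α/2} + z_β)² · [p₁(1−p₁) + p₂(1−p₂)] / (p₁ − p₂)²
  = (2.576 + 1.282)² · (0.13·0.87 + 0.29·0.71) / (-0.16)²
  = (3.858)² · (0.1131 + 0.2059) / 0.0256
  = 14.8842 · 0.3190 / 0.0256
  = 185.47
Adjust for 74% response: 185.47 / 0.74 = 250.64.
Round up → n = 251 per group.

n = 251 per group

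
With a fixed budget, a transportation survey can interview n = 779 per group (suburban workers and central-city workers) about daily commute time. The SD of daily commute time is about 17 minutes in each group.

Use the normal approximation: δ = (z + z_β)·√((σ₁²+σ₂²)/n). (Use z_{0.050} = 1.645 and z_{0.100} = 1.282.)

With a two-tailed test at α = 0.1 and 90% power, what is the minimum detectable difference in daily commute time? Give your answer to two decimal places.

Minimum detectable difference ≈ 2.52 minutes

δ = (z_{α/2} + z_β) · √((σ₁²+σ₂²)/n)
  = (1.645 + 1.282) · √(578/779)
  = 2.927 · √0.74198
  = 2.927 · 0.8614
  = 2.5213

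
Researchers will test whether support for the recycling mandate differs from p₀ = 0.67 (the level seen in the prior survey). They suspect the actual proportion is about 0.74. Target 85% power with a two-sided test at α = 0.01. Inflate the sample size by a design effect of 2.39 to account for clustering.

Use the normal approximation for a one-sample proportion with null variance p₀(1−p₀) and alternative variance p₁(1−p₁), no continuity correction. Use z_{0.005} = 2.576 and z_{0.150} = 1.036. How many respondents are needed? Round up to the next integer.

n = [z_{α/2}·√(p₀q₀) + z_β·√(p₁q₁)]² / (p₁ − p₀)²
  = [2.576·√(0.67·0.33) + 1.036·√(0.74·0.26)]² / (0.07)²
  = [2.576·0.4702 + 1.036·0.4386]² / 0.0049
  = [1.6657]² / 0.0049
  = 566.23
Design effect: 2.39 × 566.23 = 1353.29.
Round up → n = 1354.

n = 1354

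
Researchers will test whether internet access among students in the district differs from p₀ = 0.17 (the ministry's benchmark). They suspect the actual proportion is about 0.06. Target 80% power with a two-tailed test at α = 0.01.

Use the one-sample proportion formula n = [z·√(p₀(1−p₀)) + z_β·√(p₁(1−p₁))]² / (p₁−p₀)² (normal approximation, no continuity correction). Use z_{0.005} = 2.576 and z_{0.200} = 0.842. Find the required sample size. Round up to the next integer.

n = [z_{α/2}·√(p₀q₀) + z_β·√(p₁q₁)]² / (p₁ − p₀)²
  = [2.576·√(0.17·0.83) + 0.842·√(0.06·0.94)]² / (-0.11)²
  = [2.576·0.3756 + 0.842·0.2375]² / 0.0121
  = [1.1676]² / 0.0121
  = 112.67
Round up → n = 113.

n = 113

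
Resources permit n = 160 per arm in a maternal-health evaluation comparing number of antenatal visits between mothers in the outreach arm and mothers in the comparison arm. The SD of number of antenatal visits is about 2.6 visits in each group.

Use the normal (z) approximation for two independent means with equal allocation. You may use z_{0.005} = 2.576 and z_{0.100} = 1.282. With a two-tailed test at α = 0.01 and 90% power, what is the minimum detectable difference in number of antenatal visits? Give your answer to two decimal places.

Minimum detectable difference ≈ 1.12 visits

δ = (z_{α/2} + z_β) · √((σ₁²+σ₂²)/n)
  = (2.576 + 1.282) · √(13.52/160)
  = 3.858 · √0.0845
  = 3.858 · 0.2907
  = 1.1215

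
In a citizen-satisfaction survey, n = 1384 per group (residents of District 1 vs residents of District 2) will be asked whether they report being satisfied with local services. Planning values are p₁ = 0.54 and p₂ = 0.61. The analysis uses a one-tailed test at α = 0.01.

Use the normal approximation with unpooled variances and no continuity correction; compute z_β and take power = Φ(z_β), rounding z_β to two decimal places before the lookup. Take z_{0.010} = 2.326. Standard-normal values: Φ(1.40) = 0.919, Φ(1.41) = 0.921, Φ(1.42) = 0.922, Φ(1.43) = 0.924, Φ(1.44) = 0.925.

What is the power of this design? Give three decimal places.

z_β = |p₁−p₂|·√(n/[p₁q₁+p₂q₂]) − z_α
    = 0.07 · √(1384/0.4863) − 2.326
    = 0.07 · 53.3477 − 2.326
    = 3.7343 − 2.326 = 1.4083 → 1.41
Power = Φ(1.41) = 0.921.

Power ≈ 0.921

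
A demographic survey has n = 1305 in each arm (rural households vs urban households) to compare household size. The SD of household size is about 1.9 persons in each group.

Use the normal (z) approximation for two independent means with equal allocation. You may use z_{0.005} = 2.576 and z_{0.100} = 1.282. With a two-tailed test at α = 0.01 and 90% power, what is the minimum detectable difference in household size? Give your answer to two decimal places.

δ = (z_{α/2} + z_β) · √((σ₁²+σ₂²)/n)
  = (2.576 + 1.282) · √(7.22/1305)
  = 3.858 · √0.00553
  = 3.858 · 0.0744
  = 0.2870

Minimum detectable difference ≈ 0.29 persons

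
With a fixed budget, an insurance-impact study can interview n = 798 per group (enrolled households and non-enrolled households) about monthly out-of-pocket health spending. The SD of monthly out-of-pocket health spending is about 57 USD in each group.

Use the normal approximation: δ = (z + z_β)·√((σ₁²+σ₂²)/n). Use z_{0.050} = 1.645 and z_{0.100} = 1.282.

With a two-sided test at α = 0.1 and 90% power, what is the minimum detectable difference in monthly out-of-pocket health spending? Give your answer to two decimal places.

δ = (z_{α/2} + z_β) · √((σ₁²+σ₂²)/n)
  = (1.645 + 1.282) · √(6498/798)
  = 2.927 · √8.1429
  = 2.927 · 2.8536
  = 8.3524

Minimum detectable difference ≈ 8.35 USD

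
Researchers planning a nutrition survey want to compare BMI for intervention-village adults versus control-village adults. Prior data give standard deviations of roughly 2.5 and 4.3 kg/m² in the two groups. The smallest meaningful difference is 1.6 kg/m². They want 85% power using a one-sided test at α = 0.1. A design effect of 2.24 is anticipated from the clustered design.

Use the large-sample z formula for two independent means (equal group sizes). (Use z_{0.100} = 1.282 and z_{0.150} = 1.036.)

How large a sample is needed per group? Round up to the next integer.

n = 117 per group

n = (z_α + z_β)² · (σ₁² + σ₂²) / δ²
  = (1.282 + 1.036)² · (2.5² + 4.3² = 24.74) / 1.6²
  = 5.3731 · 24.74 / 2.56
  = 51.93
Design effect: 2.24 × 51.93 = 116.31.
Round up → n = 117 per group.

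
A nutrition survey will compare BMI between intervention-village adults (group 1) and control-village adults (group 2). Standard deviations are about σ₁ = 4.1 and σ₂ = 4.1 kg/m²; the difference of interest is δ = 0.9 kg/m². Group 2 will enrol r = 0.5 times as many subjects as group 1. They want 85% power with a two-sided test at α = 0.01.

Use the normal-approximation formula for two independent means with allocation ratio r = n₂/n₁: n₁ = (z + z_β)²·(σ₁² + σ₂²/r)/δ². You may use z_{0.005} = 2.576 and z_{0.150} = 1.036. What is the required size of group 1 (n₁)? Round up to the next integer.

n₁ = 813

n₁ = (z_{α/2} + z_β)² · (σ₁² + σ₂²/r) / δ²
   = (2.576 + 1.036)² · (4.1² + 4.1²/0.5) / 0.9²
   = 13.0465 · (16.81 + 33.62) / 0.81
   = 13.0465 · 50.43 / 0.81
   = 812.27
Round up → n₁ = 813; n₂ = r·n₁ = 0.5 × 813 = 407.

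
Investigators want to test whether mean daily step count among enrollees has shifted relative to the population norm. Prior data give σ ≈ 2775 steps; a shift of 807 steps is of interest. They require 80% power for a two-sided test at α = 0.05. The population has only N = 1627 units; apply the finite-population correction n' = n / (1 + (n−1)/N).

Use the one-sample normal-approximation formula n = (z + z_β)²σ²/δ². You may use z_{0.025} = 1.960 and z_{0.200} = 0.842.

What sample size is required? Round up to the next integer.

n = (z_{α/2} + z_β)² · σ² / δ²
  = (1.960 + 0.842)² · 2775² / 807²
  = 7.8512 · 7700625 / 651249
  = 92.84
Finite-population correction (N = 1627): 92.84 / (1 + (92.84 − 1)/1627) = 87.88.
Round up → n = 88.

n = 88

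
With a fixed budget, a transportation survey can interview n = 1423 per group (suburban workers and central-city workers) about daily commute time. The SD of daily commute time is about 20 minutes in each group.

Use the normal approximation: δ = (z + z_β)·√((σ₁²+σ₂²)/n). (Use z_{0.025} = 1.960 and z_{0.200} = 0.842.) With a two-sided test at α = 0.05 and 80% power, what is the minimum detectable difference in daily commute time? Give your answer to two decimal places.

δ = (z_{α/2} + z_β) · √((σ₁²+σ₂²)/n)
  = (1.960 + 0.842) · √(800/1423)
  = 2.802 · √0.56219
  = 2.802 · 0.7498
  = 2.1009

Minimum detectable difference ≈ 2.10 minutes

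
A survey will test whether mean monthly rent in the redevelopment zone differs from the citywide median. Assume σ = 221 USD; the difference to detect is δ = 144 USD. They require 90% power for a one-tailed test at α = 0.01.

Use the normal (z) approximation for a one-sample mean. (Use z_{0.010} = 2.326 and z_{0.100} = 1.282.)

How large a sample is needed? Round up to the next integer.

n = (z_α + z_β)² · σ² / δ²
  = (2.326 + 1.282)² · 221² / 144²
  = 13.0177 · 48841 / 20736
  = 30.66
Round up → n = 31.

n = 31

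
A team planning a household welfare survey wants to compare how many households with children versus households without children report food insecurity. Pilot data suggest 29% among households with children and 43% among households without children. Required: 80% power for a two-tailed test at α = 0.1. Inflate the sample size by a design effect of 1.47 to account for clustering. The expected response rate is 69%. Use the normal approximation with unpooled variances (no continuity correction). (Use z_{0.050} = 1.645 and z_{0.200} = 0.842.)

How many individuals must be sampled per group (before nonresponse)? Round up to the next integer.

n = 304 per group

n = (z_{α/2} + z_β)² · [p₁(1−p₁) + p₂(1−p₂)] / (p₁ − p₂)²
  = (1.645 + 0.842)² · (0.29·0.71 + 0.43·0.57) / (-0.14)²
  = (2.487)² · (0.2059 + 0.2451) / 0.0196
  = 6.1852 · 0.4510 / 0.0196
  = 142.32
Design effect: 1.47 × 142.32 = 209.21.
Adjust for 69% response: 209.21 / 0.69 = 303.21.
Round up → n = 304 per group.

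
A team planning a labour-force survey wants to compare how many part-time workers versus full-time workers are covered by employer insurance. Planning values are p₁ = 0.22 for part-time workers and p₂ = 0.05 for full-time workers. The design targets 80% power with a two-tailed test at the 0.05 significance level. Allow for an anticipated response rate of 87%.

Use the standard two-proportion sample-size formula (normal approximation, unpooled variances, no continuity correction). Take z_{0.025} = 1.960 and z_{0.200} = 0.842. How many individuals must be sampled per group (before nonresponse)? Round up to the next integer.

n = 69 per group

n = (z_{α/2} + z_β)² · [p₁(1−p₁) + p₂(1−p₂)] / (p₁ − p₂)²
  = (1.960 + 0.842)² · (0.22·0.78 + 0.05·0.95) / (0.17)²
  = (2.802)² · (0.1716 + 0.0475) / 0.0289
  = 7.8512 · 0.2191 / 0.0289
  = 59.52
Adjust for 87% response: 59.52 / 0.87 = 68.42.
Round up → n = 69 per group.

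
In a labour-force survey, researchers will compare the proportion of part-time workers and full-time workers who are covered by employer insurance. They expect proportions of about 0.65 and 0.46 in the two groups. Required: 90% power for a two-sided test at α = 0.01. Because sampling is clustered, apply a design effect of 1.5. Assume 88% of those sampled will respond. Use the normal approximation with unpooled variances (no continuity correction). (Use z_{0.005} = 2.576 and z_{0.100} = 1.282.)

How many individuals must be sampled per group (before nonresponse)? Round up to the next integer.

n = 335 per group

n = (z_{α/2} + z_β)² · [p₁(1−p₁) + p₂(1−p₂)] / (p₁ − p₂)²
  = (2.576 + 1.282)² · (0.65·0.35 + 0.46·0.54) / (0.19)²
  = (3.858)² · (0.2275 + 0.2484) / 0.0361
  = 14.8842 · 0.4759 / 0.0361
  = 196.22
Design effect: 1.5 × 196.22 = 294.32.
Adjust for 88% response: 294.32 / 0.88 = 334.46.
Round up → n = 335 per group.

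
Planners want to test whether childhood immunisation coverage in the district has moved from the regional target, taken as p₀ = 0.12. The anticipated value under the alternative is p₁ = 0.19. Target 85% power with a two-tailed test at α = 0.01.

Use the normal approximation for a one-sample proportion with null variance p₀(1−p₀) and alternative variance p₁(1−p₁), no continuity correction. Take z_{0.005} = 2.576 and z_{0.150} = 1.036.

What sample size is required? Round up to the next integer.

n = 316

n = [z_{α/2}·√(p₀q₀) + z_β·√(p₁q₁)]² / (p₁ − p₀)²
  = [2.576·√(0.12·0.88) + 1.036·√(0.19·0.81)]² / (0.07)²
  = [2.576·0.3250 + 1.036·0.3923]² / 0.0049
  = [1.2435]² / 0.0049
  = 315.58
Round up → n = 316.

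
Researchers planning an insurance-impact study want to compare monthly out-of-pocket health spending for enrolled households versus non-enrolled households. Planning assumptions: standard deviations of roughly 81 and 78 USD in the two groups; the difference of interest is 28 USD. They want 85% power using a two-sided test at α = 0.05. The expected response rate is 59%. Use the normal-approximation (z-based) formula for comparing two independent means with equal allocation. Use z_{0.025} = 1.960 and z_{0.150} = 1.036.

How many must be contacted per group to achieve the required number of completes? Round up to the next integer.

n = 246 per group

n = (z_{α/2} + z_β)² · (σ₁² + σ₂²) / δ²
  = (1.960 + 1.036)² · (81² + 78² = 12645) / 28²
  = 8.9760 · 12645 / 784
  = 144.77
Adjust for 59% response: 144.77 / 0.59 = 245.38.
Round up → n = 246 per group.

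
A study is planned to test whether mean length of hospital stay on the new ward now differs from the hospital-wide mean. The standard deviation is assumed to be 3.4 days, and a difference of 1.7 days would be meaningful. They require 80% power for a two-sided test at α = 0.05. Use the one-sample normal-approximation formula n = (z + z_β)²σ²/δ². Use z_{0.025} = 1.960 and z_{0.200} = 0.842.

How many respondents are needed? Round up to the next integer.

n = 32

n = (z_{α/2} + z_β)² · σ² / δ²
  = (1.960 + 0.842)² · 3.4² / 1.7²
  = 7.8512 · 11.56 / 2.89
  = 31.40
Round up → n = 32.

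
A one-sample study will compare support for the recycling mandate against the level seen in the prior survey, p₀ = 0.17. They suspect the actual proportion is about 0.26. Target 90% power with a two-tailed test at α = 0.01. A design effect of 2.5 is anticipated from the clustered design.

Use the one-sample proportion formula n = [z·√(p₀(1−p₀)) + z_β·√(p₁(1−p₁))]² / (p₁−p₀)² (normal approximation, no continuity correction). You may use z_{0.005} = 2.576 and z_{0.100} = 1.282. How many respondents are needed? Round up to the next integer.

n = 723

n = [z_{α/2}·√(p₀q₀) + z_β·√(p₁q₁)]² / (p₁ − p₀)²
  = [2.576·√(0.17·0.83) + 1.282·√(0.26·0.74)]² / (0.09)²
  = [2.576·0.3756 + 1.282·0.4386]² / 0.0081
  = [1.5300]² / 0.0081
  = 288.98
Design effect: 2.5 × 288.98 = 722.46.
Round up → n = 723.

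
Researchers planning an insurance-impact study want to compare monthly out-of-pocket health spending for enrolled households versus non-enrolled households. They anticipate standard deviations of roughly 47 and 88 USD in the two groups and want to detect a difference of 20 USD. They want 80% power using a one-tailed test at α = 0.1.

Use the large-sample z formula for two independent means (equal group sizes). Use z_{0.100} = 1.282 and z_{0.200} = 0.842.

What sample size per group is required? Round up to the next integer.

n = 113 per group

n = (z_α + z_β)² · (σ₁² + σ₂²) / δ²
  = (1.282 + 0.842)² · (47² + 88² = 9953) / 20²
  = 4.5114 · 9953 / 400
  = 112.25
Round up → n = 113 per group.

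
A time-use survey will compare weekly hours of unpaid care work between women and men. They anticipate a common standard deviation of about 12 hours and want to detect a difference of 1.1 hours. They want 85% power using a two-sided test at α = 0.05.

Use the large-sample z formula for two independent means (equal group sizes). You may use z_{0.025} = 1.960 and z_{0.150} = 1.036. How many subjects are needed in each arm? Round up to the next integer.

n = (z_{α/2} + z_β)² · (σ₁² + σ₂²) / δ²
  = (1.960 + 1.036)² · (2·12² = 288) / 1.1²
  = 8.9760 · 288 / 1.21
  = 2136.44
Round up → n = 2137 per group.

n = 2137 per group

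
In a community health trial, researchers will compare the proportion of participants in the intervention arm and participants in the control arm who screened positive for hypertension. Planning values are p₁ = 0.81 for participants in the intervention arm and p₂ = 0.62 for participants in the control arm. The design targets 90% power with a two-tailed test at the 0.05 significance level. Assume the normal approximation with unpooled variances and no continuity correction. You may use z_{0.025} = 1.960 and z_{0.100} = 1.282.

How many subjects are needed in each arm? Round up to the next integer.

n = (z_{α/2} + z_β)² · [p₁(1−p₁) + p₂(1−p₂)] / (p₁ − p₂)²
  = (1.960 + 1.282)² · (0.81·0.19 + 0.62·0.38) / (0.19)²
  = (3.242)² · (0.1539 + 0.2356) / 0.0361
  = 10.5106 · 0.3895 / 0.0361
  = 113.40
Round up → n = 114 per group.

n = 114 per group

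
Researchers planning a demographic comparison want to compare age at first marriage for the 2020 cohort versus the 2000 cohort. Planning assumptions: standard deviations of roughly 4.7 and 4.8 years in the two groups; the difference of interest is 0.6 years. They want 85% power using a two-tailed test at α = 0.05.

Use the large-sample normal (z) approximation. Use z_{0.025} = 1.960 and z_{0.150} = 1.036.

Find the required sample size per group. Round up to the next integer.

n = (z_{α/2} + z_β)² · (σ₁² + σ₂²) / δ²
  = (1.960 + 1.036)² · (4.7² + 4.8² = 45.13) / 0.6²
  = 8.9760 · 45.13 / 0.36
  = 1125.24
Round up → n = 1126 per group.

n = 1126 per group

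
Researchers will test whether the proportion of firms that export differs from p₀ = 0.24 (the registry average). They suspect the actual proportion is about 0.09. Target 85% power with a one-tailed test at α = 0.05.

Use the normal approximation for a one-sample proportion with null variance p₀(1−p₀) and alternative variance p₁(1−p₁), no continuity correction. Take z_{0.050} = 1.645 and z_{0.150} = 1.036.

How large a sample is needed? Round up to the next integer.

n = 45

n = [z_α·√(p₀q₀) + z_β·√(p₁q₁)]² / (p₁ − p₀)²
  = [1.645·√(0.24·0.76) + 1.036·√(0.09·0.91)]² / (-0.15)²
  = [1.645·0.4271 + 1.036·0.2862]² / 0.0225
  = [0.9990]² / 0.0225
  = 44.36
Round up → n = 45.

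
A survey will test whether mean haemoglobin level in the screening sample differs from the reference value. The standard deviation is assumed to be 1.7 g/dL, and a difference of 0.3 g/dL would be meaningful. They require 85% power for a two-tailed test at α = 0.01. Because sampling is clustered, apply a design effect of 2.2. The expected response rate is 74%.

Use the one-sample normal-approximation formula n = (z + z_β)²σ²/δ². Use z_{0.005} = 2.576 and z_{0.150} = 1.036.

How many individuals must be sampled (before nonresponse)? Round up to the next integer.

n = 1246

n = (z_{α/2} + z_β)² · σ² / δ²
  = (2.576 + 1.036)² · 1.7² / 0.3²
  = 13.0465 · 2.89 / 0.09
  = 418.94
Design effect: 2.2 × 418.94 = 921.67.
Adjust for 74% response: 921.67 / 0.74 = 1245.49.
Round up → n = 1246.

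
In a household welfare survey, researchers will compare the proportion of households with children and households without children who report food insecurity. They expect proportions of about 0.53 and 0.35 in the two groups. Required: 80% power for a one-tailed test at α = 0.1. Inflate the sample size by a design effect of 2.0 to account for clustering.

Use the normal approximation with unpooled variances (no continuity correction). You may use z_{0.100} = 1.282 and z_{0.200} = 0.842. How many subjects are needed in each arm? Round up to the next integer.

n = (z_α + z_β)² · [p₁(1−p₁) + p₂(1−p₂)] / (p₁ − p₂)²
  = (1.282 + 0.842)² · (0.53·0.47 + 0.35·0.65) / (0.18)²
  = (2.124)² · (0.2491 + 0.2275) / 0.0324
  = 4.5114 · 0.4766 / 0.0324
  = 66.36
Design effect: 2.0 × 66.36 = 132.72.
Round up → n = 133 per group.

n = 133 per group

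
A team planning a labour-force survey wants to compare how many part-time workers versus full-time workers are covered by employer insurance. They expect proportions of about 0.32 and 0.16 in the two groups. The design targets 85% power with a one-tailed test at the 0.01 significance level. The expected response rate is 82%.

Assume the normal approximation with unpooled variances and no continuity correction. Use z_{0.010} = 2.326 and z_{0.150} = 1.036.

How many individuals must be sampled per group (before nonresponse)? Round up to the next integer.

n = (z_α + z_β)² · [p₁(1−p₁) + p₂(1−p₂)] / (p₁ − p₂)²
  = (2.326 + 1.036)² · (0.32·0.68 + 0.16·0.84) / (0.16)²
  = (3.362)² · (0.2176 + 0.1344) / 0.0256
  = 11.3030 · 0.3520 / 0.0256
  = 155.42
Adjust for 82% response: 155.42 / 0.82 = 189.53.
Round up → n = 190 per group.

n = 190 per group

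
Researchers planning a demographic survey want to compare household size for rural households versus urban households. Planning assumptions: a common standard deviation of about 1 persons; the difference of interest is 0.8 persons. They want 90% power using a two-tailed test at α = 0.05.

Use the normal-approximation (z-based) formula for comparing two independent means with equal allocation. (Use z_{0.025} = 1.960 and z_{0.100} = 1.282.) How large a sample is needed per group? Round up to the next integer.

n = 33 per group

n = (z_{α/2} + z_β)² · (σ₁² + σ₂²) / δ²
  = (1.960 + 1.282)² · (2·1² = 2) / 0.8²
  = 10.5106 · 2 / 0.64
  = 32.85
Round up → n = 33 per group.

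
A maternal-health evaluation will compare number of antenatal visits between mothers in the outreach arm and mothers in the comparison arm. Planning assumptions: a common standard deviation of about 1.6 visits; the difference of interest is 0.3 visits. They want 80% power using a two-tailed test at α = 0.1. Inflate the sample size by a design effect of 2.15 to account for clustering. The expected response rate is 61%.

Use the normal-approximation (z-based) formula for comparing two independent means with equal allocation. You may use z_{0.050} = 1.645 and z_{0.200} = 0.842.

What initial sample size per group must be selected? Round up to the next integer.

n = (z_{α/2} + z_β)² · (σ₁² + σ₂²) / δ²
  = (1.645 + 0.842)² · (2·1.6² = 5.12) / 0.3²
  = 6.1852 · 5.12 / 0.09
  = 351.87
Design effect: 2.15 × 351.87 = 756.51.
Adjust for 61% response: 756.51 / 0.61 = 1240.19.
Round up → n = 1241 per group.

n = 1241 per group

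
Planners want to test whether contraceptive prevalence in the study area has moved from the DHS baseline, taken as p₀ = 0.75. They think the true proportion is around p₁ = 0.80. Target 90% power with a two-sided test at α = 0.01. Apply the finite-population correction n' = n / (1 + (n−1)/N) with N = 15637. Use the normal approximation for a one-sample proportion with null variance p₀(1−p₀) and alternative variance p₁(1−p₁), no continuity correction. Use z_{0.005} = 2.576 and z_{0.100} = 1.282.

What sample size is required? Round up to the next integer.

n = [z_{α/2}·√(p₀q₀) + z_β·√(p₁q₁)]² / (p₁ − p₀)²
  = [2.576·√(0.75·0.25) + 1.282·√(0.80·0.20)]² / (0.05)²
  = [2.576·0.4330 + 1.282·0.4000]² / 0.0025
  = [1.6282]² / 0.0025
  = 1060.47
Finite-population correction (N = 15637): 1060.47 / (1 + (1060.47 − 1)/15637) = 993.18.
Round up → n = 994.

n = 994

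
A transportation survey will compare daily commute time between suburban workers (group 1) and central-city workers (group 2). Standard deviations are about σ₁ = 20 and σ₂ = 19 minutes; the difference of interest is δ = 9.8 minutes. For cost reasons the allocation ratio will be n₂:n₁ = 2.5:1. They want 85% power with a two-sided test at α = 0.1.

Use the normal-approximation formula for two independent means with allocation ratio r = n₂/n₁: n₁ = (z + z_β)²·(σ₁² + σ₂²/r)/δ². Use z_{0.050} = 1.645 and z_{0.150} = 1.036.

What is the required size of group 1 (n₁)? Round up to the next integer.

n₁ = 41

n₁ = (z_{α/2} + z_β)² · (σ₁² + σ₂²/r) / δ²
   = (1.645 + 1.036)² · (20² + 19²/2.5) / 9.8²
   = 7.1878 · (400 + 144.4) / 96.04
   = 7.1878 · 544.4 / 96.04
   = 40.74
Round up → n₁ = 41; n₂ = r·n₁ = 2.5 × 41 = 103.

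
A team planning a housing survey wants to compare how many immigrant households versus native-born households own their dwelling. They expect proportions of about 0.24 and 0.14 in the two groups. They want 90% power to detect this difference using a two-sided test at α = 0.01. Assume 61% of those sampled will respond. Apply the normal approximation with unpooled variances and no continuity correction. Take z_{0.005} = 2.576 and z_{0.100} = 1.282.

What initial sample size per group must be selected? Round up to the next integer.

n = (z_{α/2} + z_β)² · [p₁(1−p₁) + p₂(1−p₂)] / (p₁ − p₂)²
  = (2.576 + 1.282)² · (0.24·0.76 + 0.14·0.86) / (0.10)²
  = (3.858)² · (0.1824 + 0.1204) / 0.0100
  = 14.8842 · 0.3028 / 0.0100
  = 450.69
Adjust for 61% response: 450.69 / 0.61 = 738.84.
Round up → n = 739 per group.

n = 739 per group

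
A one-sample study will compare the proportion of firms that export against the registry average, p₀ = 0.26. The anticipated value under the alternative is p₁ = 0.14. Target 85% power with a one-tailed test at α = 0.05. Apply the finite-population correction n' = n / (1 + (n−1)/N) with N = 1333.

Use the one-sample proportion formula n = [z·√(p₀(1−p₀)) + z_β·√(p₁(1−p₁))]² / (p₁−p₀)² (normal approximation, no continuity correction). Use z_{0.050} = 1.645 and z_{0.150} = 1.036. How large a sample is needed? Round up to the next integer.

n = [z_α·√(p₀q₀) + z_β·√(p₁q₁)]² / (p₁ − p₀)²
  = [1.645·√(0.26·0.74) + 1.036·√(0.14·0.86)]² / (-0.12)²
  = [1.645·0.4386 + 1.036·0.3470]² / 0.0144
  = [1.0810]² / 0.0144
  = 81.15
Finite-population correction (N = 1333): 81.15 / (1 + (81.15 − 1)/1333) = 76.55.
Round up → n = 77.

n = 77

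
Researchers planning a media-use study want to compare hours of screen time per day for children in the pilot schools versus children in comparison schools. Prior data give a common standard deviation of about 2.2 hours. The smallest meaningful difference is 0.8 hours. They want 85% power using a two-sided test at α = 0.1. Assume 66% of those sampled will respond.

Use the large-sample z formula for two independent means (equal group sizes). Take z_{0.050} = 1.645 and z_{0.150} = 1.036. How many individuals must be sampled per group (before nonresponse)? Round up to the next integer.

n = (z_{α/2} + z_β)² · (σ₁² + σ₂²) / δ²
  = (1.645 + 1.036)² · (2·2.2² = 9.68) / 0.8²
  = 7.1878 · 9.68 / 0.64
  = 108.71
Adjust for 66% response: 108.71 / 0.66 = 164.72.
Round up → n = 165 per group.

n = 165 per group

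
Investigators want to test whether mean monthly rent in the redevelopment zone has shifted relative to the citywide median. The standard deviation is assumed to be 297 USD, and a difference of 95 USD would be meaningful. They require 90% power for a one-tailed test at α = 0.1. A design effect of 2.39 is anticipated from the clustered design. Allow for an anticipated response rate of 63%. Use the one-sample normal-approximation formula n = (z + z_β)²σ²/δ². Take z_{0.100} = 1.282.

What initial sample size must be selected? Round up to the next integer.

n = (z_α + z_β)² · σ² / δ²
  = (1.282 + 1.282)² · 297² / 95²
  = 6.5741 · 88209 / 9025
  = 64.25
Design effect: 2.39 × 64.25 = 153.57.
Adjust for 63% response: 153.57 / 0.63 = 243.76.
Round up → n = 244.

n = 244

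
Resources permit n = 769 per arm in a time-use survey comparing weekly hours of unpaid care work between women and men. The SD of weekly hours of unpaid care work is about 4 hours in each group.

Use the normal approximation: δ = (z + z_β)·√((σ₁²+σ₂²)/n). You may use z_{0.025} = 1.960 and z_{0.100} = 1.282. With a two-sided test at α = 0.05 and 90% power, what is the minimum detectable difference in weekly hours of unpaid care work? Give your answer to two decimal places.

Minimum detectable difference ≈ 0.66 hours

δ = (z_{α/2} + z_β) · √((σ₁²+σ₂²)/n)
  = (1.960 + 1.282) · √(32/769)
  = 3.242 · √0.04161
  = 3.242 · 0.2040
  = 0.6613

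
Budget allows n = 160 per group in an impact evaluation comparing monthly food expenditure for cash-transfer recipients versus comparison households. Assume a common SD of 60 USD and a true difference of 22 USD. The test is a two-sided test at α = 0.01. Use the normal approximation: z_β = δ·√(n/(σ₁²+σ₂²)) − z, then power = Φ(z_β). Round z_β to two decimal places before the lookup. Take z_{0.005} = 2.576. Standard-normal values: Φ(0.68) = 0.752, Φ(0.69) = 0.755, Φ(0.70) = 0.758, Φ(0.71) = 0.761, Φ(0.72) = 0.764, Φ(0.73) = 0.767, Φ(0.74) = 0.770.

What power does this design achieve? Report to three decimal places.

z_β = δ·√(n/(σ₁²+σ₂²)) − z_{α/2}
    = 22 · √(160/7200) − 2.576
    = 22 · 0.14907 − 2.576
    = 3.2796 − 2.576 = 0.7036 → 0.70
Power = Φ(0.70) = 0.758.

Power ≈ 0.758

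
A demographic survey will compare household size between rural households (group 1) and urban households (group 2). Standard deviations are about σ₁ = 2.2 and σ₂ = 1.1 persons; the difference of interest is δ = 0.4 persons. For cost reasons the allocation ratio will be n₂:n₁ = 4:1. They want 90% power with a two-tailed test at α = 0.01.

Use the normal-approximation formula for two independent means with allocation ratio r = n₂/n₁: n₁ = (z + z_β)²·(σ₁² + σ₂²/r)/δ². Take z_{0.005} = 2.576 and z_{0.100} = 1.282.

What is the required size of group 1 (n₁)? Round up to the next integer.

n₁ = (z_{α/2} + z_β)² · (σ₁² + σ₂²/r) / δ²
   = (2.576 + 1.282)² · (2.2² + 1.1²/4) / 0.4²
   = 14.8842 · (4.84 + 0.3025) / 0.16
   = 14.8842 · 5.1425 / 0.16
   = 478.39
Round up → n₁ = 479; n₂ = r·n₁ = 4 × 479 = 1916.

n₁ = 479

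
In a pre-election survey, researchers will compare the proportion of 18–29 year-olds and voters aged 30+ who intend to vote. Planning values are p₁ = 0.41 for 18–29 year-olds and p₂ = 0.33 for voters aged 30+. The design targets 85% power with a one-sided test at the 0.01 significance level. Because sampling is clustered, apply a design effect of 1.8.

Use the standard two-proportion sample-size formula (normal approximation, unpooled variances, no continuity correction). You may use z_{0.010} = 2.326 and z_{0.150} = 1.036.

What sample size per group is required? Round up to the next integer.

n = 1472 per group

n = (z_α + z_β)² · [p₁(1−p₁) + p₂(1−p₂)] / (p₁ − p₂)²
  = (2.326 + 1.036)² · (0.41·0.59 + 0.33·0.67) / (0.08)²
  = (3.362)² · (0.2419 + 0.2211) / 0.0064
  = 11.3030 · 0.4630 / 0.0064
  = 817.70
Design effect: 1.8 × 817.70 = 1471.87.
Round up → n = 1472 per group.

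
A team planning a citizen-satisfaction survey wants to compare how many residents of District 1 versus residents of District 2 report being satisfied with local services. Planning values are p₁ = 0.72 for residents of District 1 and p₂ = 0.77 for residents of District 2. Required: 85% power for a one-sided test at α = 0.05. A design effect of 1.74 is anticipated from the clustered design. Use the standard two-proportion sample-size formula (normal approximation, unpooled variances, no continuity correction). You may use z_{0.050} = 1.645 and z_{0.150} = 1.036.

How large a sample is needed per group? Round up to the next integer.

n = 1895 per group

n = (z_α + z_β)² · [p₁(1−p₁) + p₂(1−p₂)] / (p₁ − p₂)²
  = (1.645 + 1.036)² · (0.72·0.28 + 0.77·0.23) / (-0.05)²
  = (2.681)² · (0.2016 + 0.1771) / 0.0025
  = 7.1878 · 0.3787 / 0.0025
  = 1088.80
Design effect: 1.74 × 1088.80 = 1894.52.
Round up → n = 1895 per group.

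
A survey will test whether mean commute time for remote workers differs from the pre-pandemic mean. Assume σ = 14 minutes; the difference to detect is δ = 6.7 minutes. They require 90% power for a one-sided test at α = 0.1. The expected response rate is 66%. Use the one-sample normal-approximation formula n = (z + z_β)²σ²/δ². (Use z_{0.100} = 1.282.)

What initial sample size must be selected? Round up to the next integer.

n = 44

n = (z_α + z_β)² · σ² / δ²
  = (1.282 + 1.282)² · 14² / 6.7²
  = 6.5741 · 196 / 44.89
  = 28.70
Adjust for 66% response: 28.70 / 0.66 = 43.49.
Round up → n = 44.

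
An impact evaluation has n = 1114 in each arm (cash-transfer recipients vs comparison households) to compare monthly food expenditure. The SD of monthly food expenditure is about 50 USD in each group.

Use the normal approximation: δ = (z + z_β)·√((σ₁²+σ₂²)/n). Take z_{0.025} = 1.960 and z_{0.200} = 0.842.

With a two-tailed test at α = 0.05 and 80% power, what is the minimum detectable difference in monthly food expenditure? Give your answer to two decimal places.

Minimum detectable difference ≈ 5.94 USD

δ = (z_{α/2} + z_β) · √((σ₁²+σ₂²)/n)
  = (1.960 + 0.842) · √(5000/1114)
  = 2.802 · √4.4883
  = 2.802 · 2.1186
  = 5.9362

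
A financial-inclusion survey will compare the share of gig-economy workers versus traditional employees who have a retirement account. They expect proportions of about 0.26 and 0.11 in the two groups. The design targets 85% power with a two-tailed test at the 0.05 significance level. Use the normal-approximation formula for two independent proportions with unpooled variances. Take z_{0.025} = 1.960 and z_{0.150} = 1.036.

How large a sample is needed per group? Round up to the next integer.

n = (z_{α/2} + z_β)² · [p₁(1−p₁) + p₂(1−p₂)] / (p₁ − p₂)²
  = (1.960 + 1.036)² · (0.26·0.74 + 0.11·0.89) / (0.15)²
  = (2.996)² · (0.1924 + 0.0979) / 0.0225
  = 8.9760 · 0.2903 / 0.0225
  = 115.81
Round up → n = 116 per group.

n = 116 per group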